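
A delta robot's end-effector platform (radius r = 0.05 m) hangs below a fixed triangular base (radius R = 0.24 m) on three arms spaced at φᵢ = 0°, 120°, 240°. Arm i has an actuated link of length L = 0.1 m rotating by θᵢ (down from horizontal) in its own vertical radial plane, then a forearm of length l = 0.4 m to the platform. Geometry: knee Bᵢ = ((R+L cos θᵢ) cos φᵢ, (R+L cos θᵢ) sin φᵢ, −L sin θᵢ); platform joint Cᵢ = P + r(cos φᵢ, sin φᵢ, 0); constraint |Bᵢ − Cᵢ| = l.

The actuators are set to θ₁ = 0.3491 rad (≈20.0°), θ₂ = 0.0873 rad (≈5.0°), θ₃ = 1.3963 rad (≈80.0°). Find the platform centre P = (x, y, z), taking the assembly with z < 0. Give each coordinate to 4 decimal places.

arm 1 at φ=0.0°: ρ1 = 0.2840;  S1 = (0.2840, 0.0000, -0.0342)
φ2=120.0°: virtual centre (-0.1448, 0.2508, -0.0087), radius l
S3 = (0.2074·cos240.0°, 0.2074·sin240.0°, -0.0985) = (-0.1037, -0.1796, -0.0985)
subtract pairs → two planes through P
[-0.8576 0.5016 0.0510]·P = 0.0021;  [-0.7753 -0.3592 -0.1286]·P = -0.0291
Cramer: x(z) = 0.0198-0.0663z;  y(z) = 0.0382-0.2149z
sphere 1 gives Az²+Bz+C=0 with A=1.0506, B=0.0870, C=-0.0876;  B²−4AC=0.3757;  roots -0.3331, 0.2503;  negative root z = -0.3331
x = 0.0419, y = 0.1098

(0.0419, 0.1098, -0.3331)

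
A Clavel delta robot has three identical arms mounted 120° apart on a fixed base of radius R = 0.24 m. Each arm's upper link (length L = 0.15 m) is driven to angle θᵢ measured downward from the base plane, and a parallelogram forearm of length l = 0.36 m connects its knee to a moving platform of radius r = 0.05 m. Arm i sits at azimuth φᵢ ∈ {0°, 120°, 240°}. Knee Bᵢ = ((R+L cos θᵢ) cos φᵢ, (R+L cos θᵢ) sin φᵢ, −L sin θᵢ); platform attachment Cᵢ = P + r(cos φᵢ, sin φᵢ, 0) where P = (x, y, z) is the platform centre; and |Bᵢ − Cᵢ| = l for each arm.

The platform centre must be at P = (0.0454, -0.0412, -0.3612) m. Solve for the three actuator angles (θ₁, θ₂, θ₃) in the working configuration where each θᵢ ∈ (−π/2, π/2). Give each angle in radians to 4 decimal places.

θ₁ = 0.7856, θ₂ = 1.3093, θ₃ = 0.9598

rotate P by −φ1: (0.0454, -0.0412, -0.3612)
  A cos θ + B sin θ = C:  0.1446·cos θ + -0.3612·sin θ = -0.1532
  √(A²+B²)=0.3891;  θ1 = -1.1900+1.9756 ≈ 0.7856
φ2=120.0° → target in arm frame (-0.0584, -0.0187)
  A cos θ + B sin θ = C:  0.2484·cos θ + -0.3612·sin θ = -0.2847
  θ2 = atan2(B,A) + arccos(C/0.4384) = 1.3093
arm 3 (φ=240.0°): x'=0.0130, y'=0.0599
  e−x'=0.1770;  (l²−L²−(e−x')²−y'²−z²)/2L = -0.1943
  γ=atan2(-0.3612,0.1770)=-1.1151;  ψ=arccos(-0.4831)=2.0749;  θ3=γ+ψ≈0.9598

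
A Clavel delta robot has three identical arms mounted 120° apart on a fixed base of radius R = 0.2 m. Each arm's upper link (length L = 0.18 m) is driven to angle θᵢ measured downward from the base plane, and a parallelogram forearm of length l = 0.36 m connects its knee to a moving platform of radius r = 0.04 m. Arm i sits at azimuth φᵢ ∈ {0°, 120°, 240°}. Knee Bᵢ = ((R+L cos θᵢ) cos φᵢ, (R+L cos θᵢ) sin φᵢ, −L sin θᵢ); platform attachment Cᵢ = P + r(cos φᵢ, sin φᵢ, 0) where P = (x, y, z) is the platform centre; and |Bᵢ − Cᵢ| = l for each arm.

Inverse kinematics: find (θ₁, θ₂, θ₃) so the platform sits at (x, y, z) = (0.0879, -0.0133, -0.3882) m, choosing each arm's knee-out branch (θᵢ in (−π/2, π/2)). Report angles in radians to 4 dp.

arm 1 (φ=0.0°): x'=0.0879, y'=-0.0133
  A=0.0721, B=-0.3882, C=(l²−L²−A²−y'²−z²)/(2L)=-0.1635
  √(A²+B²)=0.3948;  θ1 = -1.3872+1.9979 ≈ 0.6107
arm 2 (φ=120.0°): x'=-0.0555, y'=-0.0695
  e−x'=0.2155;  (l²−L²−(e−x')²−y'²−z²)/2L = -0.2910
  θ2 = atan2(B,A) + arccos(C/0.4440) = 1.2214
arm 3 (φ=240.0°): x'=-0.0324, y'=0.0828
  A=0.1924, B=-0.3882, C=(l²−L²−A²−y'²−z²)/(2L)=-0.2705
  √(A²+B²)=0.4333;  θ3 = -1.1106+2.2451 ≈ 1.1345

θ₁ = 0.6107, θ₂ = 1.2214, θ₃ = 1.1345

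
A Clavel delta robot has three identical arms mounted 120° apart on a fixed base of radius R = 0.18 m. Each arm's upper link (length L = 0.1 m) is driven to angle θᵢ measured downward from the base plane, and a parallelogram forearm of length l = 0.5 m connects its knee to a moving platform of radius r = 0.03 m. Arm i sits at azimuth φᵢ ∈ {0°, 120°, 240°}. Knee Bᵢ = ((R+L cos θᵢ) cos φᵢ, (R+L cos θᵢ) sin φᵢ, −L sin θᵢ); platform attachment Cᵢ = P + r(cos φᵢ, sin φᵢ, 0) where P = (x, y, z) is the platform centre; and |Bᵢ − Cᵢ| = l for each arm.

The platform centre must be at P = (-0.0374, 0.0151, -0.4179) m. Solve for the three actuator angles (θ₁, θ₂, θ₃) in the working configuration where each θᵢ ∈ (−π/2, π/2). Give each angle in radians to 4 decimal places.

θ₁ = 0.0877, θ₂ = -0.3485, θ₃ = -0.1741

φ1=0.0° → target in arm frame (-0.0374, 0.0151)
  A cos θ + B sin θ = C:  0.1874·cos θ + -0.4179·sin θ = 0.1501
  √(A²+B²)=0.4580;  θ1 = -1.1492+1.2370 ≈ 0.0877
rotate P by −φ2: (0.0318, 0.0248, -0.4179)
  A=0.1182, B=-0.4179, C=(l²−L²−A²−y'²−z²)/(2L)=0.2538
  √(A²+B²)=0.4343;  θ2 = -1.2951+0.9466 ≈ -0.3485
rotate P by −φ3: (0.0056, -0.0399, -0.4179)
  e−x'=0.1444;  (l²−L²−(e−x')²−y'²−z²)/2L = 0.2146
  γ=atan2(-0.4179,0.1444)=-1.2382;  ψ=arccos(0.4854)=1.0640;  θ3=γ+ψ≈-0.1741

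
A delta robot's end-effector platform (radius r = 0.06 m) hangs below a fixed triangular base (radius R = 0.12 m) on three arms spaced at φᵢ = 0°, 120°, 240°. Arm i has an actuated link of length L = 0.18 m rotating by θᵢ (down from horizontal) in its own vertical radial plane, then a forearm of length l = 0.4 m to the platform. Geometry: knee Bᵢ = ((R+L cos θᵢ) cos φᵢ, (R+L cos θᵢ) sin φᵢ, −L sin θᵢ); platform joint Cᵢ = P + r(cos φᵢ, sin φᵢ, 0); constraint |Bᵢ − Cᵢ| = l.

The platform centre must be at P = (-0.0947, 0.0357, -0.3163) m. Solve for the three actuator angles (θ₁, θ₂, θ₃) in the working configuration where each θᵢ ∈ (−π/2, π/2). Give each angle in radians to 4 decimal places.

θ₁ = 0.4364, θ₂ = -0.2617, θ₃ = 0.0000

φ1=0.0° → target in arm frame (-0.0947, 0.0357)
  A=0.1547, B=-0.3163, C=(l²−L²−A²−y'²−z²)/(2L)=0.0065
  √(A²+B²)=0.3521;  θ1 = -1.1159+1.5523 ≈ 0.4364
arm 2 (φ=120.0°): x'=0.0783, y'=0.0642
  e−x'=-0.0183;  (l²−L²−(e−x')²−y'²−z²)/2L = 0.0642
  γ=atan2(-0.3163,-0.0183)=-1.6285;  ψ=arccos(0.2026)=1.3668;  θ2=γ+ψ≈-0.2617
φ3=240.0° → target in arm frame (0.0164, -0.0999)
  A=0.0436, B=-0.3163, C=(l²−L²−A²−y'²−z²)/(2L)=0.0436
  θ3 = atan2(B,A) + arccos(C/0.3193) = 0.0000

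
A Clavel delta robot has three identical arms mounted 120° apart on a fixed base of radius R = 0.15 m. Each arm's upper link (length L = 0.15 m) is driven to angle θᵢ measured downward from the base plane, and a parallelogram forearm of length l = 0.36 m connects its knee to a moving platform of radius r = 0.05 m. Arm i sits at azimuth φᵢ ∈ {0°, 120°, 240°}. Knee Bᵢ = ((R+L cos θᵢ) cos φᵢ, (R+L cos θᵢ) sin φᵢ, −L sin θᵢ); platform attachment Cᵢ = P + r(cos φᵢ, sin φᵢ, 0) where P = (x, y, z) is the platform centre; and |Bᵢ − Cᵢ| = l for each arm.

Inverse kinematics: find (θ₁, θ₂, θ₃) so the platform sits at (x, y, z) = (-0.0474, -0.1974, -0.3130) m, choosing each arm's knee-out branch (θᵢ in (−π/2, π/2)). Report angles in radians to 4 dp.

θ₁ = 0.9600, θ₂ = 1.3093, θ₃ = -0.2615

rotate P by −φ1: (-0.0474, -0.1974, -0.3130)
  A=0.1474, B=-0.3130, C=(l²−L²−A²−y'²−z²)/(2L)=-0.1719
  √(A²+B²)=0.3460;  θ1 = -1.1307+2.0907 ≈ 0.9600
arm 2 (φ=120.0°): x'=-0.1473, y'=0.1397
  A cos θ + B sin θ = C:  0.2473·cos θ + -0.3130·sin θ = -0.2384
  γ=atan2(-0.3130,0.2473)=-0.9022;  ψ=arccos(-0.5978)=2.2115;  θ2=γ+ψ≈1.3093
rotate P by −φ3: (0.1947, 0.0577, -0.3130)
  A=-0.0947, B=-0.3130, C=(l²−L²−A²−y'²−z²)/(2L)=-0.0105
  θ3 = atan2(B,A) + arccos(C/0.3270) = -0.2615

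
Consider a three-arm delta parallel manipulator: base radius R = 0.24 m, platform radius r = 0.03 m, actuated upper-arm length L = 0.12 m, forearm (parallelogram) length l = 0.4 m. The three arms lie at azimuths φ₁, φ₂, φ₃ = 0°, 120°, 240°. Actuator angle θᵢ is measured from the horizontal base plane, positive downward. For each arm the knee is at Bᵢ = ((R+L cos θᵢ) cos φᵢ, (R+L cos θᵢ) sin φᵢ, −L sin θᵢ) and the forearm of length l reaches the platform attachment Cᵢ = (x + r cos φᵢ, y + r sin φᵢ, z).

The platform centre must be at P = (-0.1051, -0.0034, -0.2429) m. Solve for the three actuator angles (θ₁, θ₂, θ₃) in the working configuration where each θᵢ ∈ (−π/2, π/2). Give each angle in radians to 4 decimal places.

arm 1 (φ=0.0°): x'=-0.1051, y'=-0.0034
  A cos θ + B sin θ = C:  0.3151·cos θ + -0.2429·sin θ = -0.0529
  √(A²+B²)=0.3979;  θ1 = -0.6567+1.7042 ≈ 1.0475
φ2=120.0° → target in arm frame (0.0496, 0.0927)
  e−x'=0.1604;  (l²−L²−(e−x')²−y'²−z²)/2L = 0.2178
  √(A²+B²)=0.2911;  θ2 = -0.9872+0.7253 ≈ -0.2619
rotate P by −φ3: (0.0555, -0.0893, -0.2429)
  e−x'=0.1545;  (l²−L²−(e−x')²−y'²−z²)/2L = 0.2281
  θ3 = atan2(B,A) + arccos(C/0.2879) = -0.3483

θ₁ = 1.0475, θ₂ = -0.2619, θ₃ = -0.3483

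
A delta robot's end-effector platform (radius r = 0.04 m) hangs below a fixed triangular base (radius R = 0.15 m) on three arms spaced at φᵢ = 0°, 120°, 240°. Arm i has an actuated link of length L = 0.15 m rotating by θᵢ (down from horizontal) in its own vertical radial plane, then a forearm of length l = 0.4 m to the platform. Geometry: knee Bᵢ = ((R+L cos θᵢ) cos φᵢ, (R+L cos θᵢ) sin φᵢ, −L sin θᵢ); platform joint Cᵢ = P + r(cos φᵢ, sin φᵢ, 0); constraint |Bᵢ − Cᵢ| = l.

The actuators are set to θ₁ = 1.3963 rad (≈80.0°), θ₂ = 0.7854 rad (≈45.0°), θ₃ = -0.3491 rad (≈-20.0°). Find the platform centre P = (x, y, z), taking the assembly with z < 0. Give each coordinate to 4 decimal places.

arm 1 at φ=0.0°: ρ1 = 0.1360;  S1 = (0.1360, 0.0000, -0.1477)
φ2=120.0°: virtual centre (-0.1080, 0.1871, -0.1061), radius l
φ3=240.0°: virtual centre (-0.1255, -0.2173, 0.0513), radius l
eliminate P² terms by subtracting sphere 1 from 2 and 3
linear system: -0.4881x+0.3742y = 0.0176−0.0833z; -0.5230x+-0.4347y = 0.0253−0.3981z
det = 0.4079;  x = -0.0420+0.4540z,  y = -0.0077+0.3695z
into |P−S₁|² = l²: 1.3426z² + 0.1282z + -0.1064 = 0;  Δ = 0.5881;  z = -0.3333 or 0.2378 → z<0 root = -0.3333
x = -0.1933, y = -0.1308

(-0.1933, -0.1308, -0.3333)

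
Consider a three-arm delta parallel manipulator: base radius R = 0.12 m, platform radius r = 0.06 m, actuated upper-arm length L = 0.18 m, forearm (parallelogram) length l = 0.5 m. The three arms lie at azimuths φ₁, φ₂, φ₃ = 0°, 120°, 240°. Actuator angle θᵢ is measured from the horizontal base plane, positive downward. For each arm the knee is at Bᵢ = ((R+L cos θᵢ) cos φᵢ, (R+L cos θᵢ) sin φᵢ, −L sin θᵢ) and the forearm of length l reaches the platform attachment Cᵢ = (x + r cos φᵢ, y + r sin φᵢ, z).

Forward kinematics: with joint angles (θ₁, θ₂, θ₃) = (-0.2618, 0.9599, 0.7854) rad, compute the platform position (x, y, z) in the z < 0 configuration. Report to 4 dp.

(0.2699, -0.0453, -0.4500)

arm 1 at φ=0.0°: (R−r)+L cos θ1 = 0.2339;  centre 1 = (0.2339, 0.0000, 0.0466)
φ2=120.0°: virtual centre (-0.0816, 0.1414, -0.1474), radius l
φ3=240.0°: virtual centre (-0.0936, -0.1622, -0.1273), radius l
subtract pairs → two planes through P
plane₁₂: -0.6310x+0.2828y+-0.3881z = -0.0085
det = 0.3899;  x = 0.0111+-0.5750z,  y = -0.0052+0.0892z
sphere 1 gives Az²+Bz+C=0 with A=1.3386, B=0.1621, C=-0.1982;  B²−4AC=1.0874;  roots -0.4500, 0.3290;  negative root z = -0.4500
x = 0.2699, y = -0.0453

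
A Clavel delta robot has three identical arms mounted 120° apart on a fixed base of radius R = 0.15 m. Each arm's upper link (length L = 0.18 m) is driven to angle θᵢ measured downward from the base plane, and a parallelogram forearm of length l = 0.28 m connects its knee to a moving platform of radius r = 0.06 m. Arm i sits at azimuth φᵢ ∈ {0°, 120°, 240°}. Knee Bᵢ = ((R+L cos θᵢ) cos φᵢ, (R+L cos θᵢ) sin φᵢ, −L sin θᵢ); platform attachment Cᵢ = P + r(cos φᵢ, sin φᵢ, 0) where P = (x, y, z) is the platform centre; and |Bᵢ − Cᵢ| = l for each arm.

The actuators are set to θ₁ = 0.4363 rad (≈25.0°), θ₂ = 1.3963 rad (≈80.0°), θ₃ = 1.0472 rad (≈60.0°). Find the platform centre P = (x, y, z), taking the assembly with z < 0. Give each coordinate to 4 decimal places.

φ1=0.0°: virtual centre (0.2531, 0.0000, -0.0761), radius l
O2 = (0.1213·cos120.0°, 0.1213·sin120.0°, -0.1773) = (-0.0606, 0.1050, -0.1773)
O3 = (0.1800·cos240.0°, 0.1800·sin240.0°, -0.1559) = (-0.0900, -0.1559, -0.1559)
|O₂|²−|O₁|² = -0.0237;  |O₃|²−|O₁|² = -0.0132
[-0.6275 0.2100 -0.2024]·P = -0.0237;  [-0.6863 -0.3118 -0.1596]·P = -0.0132
Cramer: x(z) = 0.0299-0.2844z;  y(z) = -0.0236+0.1140z
sphere 1 gives Az²+Bz+C=0 with A=1.0939, B=0.2737, C=-0.0222;  B²−4AC=0.1722;  roots -0.3148, 0.0646;  negative root z = -0.3148
x = 0.1194, y = -0.0595

(0.1194, -0.0595, -0.3148)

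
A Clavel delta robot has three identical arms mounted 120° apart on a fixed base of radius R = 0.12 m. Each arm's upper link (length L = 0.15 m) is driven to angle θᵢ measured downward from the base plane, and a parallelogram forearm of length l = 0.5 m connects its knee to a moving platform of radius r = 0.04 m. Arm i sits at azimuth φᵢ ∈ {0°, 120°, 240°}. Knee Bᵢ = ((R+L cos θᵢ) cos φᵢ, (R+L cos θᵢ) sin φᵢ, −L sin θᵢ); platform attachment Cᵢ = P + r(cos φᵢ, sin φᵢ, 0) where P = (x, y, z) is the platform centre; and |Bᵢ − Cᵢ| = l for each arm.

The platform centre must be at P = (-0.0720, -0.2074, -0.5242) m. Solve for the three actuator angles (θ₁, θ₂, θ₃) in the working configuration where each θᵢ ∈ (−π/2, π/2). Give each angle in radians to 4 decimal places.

θ₁ = 1.0473, θ₂ = 1.2220, θ₃ = 0.1746

φ1=0.0° → target in arm frame (-0.0720, -0.2074)
  e−x'=0.1520;  (l²−L²−(e−x')²−y'²−z²)/2L = -0.3780
  √(A²+B²)=0.5458;  θ1 = -1.2886+2.3359 ≈ 1.0473
φ2=120.0° → target in arm frame (-0.1436, 0.1661)
  A cos θ + B sin θ = C:  0.2236·cos θ + -0.5242·sin θ = -0.4162
  θ2 = atan2(B,A) + arccos(C/0.5699) = 1.2220
φ3=240.0° → target in arm frame (0.2156, 0.0413)
  A cos θ + B sin θ = C:  -0.1356·cos θ + -0.5242·sin θ = -0.2246
  γ=atan2(-0.5242,-0.1356)=-1.8240;  ψ=arccos(-0.4148)=1.9986;  θ3=γ+ψ≈0.1746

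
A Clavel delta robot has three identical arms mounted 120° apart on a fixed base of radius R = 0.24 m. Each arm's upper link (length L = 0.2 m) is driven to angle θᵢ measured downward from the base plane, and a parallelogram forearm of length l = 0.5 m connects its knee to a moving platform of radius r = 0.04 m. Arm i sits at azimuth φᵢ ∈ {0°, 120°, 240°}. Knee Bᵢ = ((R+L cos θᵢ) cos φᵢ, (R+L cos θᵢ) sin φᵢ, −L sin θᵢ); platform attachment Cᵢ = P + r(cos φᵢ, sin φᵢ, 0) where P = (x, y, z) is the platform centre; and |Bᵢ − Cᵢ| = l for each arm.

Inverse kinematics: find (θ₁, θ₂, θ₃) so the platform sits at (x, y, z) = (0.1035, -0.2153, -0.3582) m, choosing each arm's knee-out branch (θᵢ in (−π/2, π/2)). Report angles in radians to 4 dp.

arm 1 (φ=0.0°): x'=0.1035, y'=-0.2153
  e−x'=0.0965;  (l²−L²−(e−x')²−y'²−z²)/2L = 0.0651
  θ1 = atan2(B,A) + arccos(C/0.3710) = 0.0868
φ2=120.0° → target in arm frame (-0.2382, 0.0180)
  A=0.4382, B=-0.3582, C=(l²−L²−A²−y'²−z²)/(2L)=-0.2766
  θ2 = atan2(B,A) + arccos(C/0.5660) = 1.3962
rotate P by −φ3: (0.1347, 0.1973, -0.3582)
  e−x'=0.0653;  (l²−L²−(e−x')²−y'²−z²)/2L = 0.0963
  γ=atan2(-0.3582,0.0653)=-1.3905;  ψ=arccos(0.2644)=1.3032;  θ3=γ+ψ≈-0.0873

θ₁ = 0.0868, θ₂ = 1.3962, θ₃ = -0.0873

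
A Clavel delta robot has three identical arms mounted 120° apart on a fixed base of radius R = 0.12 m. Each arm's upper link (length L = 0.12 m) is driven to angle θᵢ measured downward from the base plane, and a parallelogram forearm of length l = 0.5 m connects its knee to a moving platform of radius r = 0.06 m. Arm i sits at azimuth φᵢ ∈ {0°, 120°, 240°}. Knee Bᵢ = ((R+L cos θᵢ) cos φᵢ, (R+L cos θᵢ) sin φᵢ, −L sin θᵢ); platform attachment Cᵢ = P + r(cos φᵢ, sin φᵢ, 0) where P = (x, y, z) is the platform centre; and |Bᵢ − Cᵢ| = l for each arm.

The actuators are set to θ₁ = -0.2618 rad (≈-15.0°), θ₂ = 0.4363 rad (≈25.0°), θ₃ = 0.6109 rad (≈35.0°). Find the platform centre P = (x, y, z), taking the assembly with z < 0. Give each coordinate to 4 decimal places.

(0.1683, 0.0352, -0.4676)

arm 1 at φ=0.0°: e+L cos θ1 = 0.1759;  S1 = (0.1759, 0.0000, 0.0311)
φ2=120.0°: virtual centre (-0.0844, 0.1461, -0.0507), radius l
arm 3 at φ=240.0°: e+L cos θ3 = 0.1583;  S3 = (-0.0791, -0.1371, -0.0688)
|S₂|²−|S₁|² = -0.0009;  |S₃|²−|S₁|² = -0.0021
plane₁₂: -0.5206x+0.2923y+-0.1635z = -0.0009
det = 0.2918;  x = 0.0029+-0.3537z,  y = 0.0023+-0.0705z
sphere 1 gives Az²+Bz+C=0 with A=1.1301, B=0.0599, C=-0.2191;  B²−4AC=0.9940;  roots -0.4676, 0.4146;  negative root z = -0.4676
x = 0.1683, y = 0.0352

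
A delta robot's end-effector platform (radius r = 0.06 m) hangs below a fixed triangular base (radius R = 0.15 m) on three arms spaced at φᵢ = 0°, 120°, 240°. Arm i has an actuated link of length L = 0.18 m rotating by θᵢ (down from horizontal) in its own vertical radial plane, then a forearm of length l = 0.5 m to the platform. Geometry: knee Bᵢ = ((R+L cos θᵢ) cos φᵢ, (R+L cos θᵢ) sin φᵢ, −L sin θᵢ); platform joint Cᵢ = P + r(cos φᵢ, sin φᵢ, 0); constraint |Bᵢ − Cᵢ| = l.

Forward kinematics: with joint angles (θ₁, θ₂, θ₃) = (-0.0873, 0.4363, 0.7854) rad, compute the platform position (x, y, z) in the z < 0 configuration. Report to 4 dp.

φ1=0.0°: virtual centre (0.2693, 0.0000, 0.0157), radius l
φ2=120.0°: virtual centre (-0.1266, 0.2192, -0.0761), radius l
S3 = (0.2173·cos240.0°, 0.2173·sin240.0°, -0.1273) = (-0.1086, -0.1882, -0.1273)
eliminate P² terms by subtracting sphere 1 from 2 and 3
[-0.7918 0.4384 -0.1835]·P = -0.0029;  [-0.7559 -0.3763 -0.2859]·P = -0.0094
det = 0.6294;  x = 0.0083+-0.3089z,  y = 0.0083+-0.1393z
quadratic in z: (1.1148)z²+(0.1276)z+(-0.1815)=0, √Δ=0.9088 → z ∈ {-0.4648, 0.3503}; z = -0.4648 (taking z<0)
x = 0.1519, y = 0.0730

(0.1519, 0.0730, -0.4648)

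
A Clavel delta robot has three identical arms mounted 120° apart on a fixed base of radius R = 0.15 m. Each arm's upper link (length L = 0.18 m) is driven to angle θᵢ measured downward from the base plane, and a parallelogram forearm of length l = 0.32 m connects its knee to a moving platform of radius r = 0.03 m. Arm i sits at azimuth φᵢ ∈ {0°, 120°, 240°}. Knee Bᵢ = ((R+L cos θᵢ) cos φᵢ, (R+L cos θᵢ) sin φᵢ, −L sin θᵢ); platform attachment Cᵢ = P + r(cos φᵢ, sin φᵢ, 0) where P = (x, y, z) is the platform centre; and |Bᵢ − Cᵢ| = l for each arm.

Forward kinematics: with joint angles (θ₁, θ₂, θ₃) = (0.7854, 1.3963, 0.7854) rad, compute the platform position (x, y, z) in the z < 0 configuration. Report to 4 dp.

S1 = (0.2473·cos0.0°, 0.2473·sin0.0°, -0.1273) = (0.2473, 0.0000, -0.1273)
arm 2 at φ=120.0°: (R−r)+L cos θ2 = 0.1513;  S2 = (-0.0756, 0.1310, -0.1773)
arm 3 at φ=240.0°: (R−r)+L cos θ3 = 0.2473;  S3 = (-0.1236, -0.2141, -0.1273)
eliminate P² terms by subtracting sphere 1 from 2 and 3
linear system: -0.6458x+0.2620y = -0.0230−-0.1000z; -0.7418x+-0.4283y = 0.0000−0.0000z
det = 0.4709;  x = 0.0210+-0.0909z,  y = -0.0363+0.1575z
quadratic in z: (1.0331)z²+(0.2843)z+(-0.0337)=0, √Δ=0.4689 → z ∈ {-0.3646, 0.0894}; z = -0.3646 (taking z<0)
x = 0.0541, y = -0.0937

(0.0541, -0.0937, -0.3646)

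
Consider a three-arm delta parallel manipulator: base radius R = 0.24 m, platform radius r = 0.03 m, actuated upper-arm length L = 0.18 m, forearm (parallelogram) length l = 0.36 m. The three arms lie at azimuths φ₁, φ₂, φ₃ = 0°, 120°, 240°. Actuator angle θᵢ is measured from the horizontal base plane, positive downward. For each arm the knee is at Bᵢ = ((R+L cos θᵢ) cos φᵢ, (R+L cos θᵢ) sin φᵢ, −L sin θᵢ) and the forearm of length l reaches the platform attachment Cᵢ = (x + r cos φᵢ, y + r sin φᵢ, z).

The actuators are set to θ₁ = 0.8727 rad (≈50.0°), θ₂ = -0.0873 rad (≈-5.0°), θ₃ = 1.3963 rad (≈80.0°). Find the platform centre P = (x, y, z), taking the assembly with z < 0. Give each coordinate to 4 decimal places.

φ1=0.0°: virtual centre (0.3257, 0.0000, -0.1379), radius l
centre 2 = (0.3893·cos120.0°, 0.3893·sin120.0°, 0.0157) = (-0.1947, 0.3372, 0.0157)
centre 3 = (0.2413·cos240.0°, 0.2413·sin240.0°, -0.1773) = (-0.1206, -0.2089, -0.1773)
eliminate P² terms by subtracting sphere 1 from 2 and 3
linear system: -1.0407x+0.6743y = 0.0267−0.3072z; -0.8926x+-0.4179y = -0.0355−-0.0787z
det = 1.0368;  x = 0.0123+0.0726z,  y = 0.0586+-0.3435z
sphere 1 gives Az²+Bz+C=0 with A=1.1233, B=0.1900, C=-0.0089;  B²−4AC=0.0762;  roots -0.2075, 0.0383;  negative root z = -0.2075
x = -0.0028, y = 0.1299

(-0.0028, 0.1299, -0.2075)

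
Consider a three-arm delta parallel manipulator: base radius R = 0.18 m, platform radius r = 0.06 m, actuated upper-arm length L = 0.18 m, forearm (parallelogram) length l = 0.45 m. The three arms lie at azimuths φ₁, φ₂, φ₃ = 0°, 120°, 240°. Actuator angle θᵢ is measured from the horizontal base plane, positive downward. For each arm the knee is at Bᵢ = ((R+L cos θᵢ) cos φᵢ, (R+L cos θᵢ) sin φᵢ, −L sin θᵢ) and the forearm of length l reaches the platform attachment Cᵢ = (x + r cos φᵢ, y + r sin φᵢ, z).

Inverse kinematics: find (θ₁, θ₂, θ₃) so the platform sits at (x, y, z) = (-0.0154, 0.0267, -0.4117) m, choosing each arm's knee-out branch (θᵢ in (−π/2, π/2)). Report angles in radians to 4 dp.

rotate P by −φ1: (-0.0154, 0.0267, -0.4117)
  e−x'=0.1354;  (l²−L²−(e−x')²−y'²−z²)/2L = -0.0512
  γ=atan2(-0.4117,0.1354)=-1.2531;  ψ=arccos(-0.1182)=1.6893;  θ1=γ+ψ≈0.4362
rotate P by −φ2: (0.0308, 0.0000, -0.4117)
  A=0.0892, B=-0.4117, C=(l²−L²−A²−y'²−z²)/(2L)=-0.0204
  γ=atan2(-0.4117,0.0892)=-1.3575;  ψ=arccos(-0.0485)=1.6193;  θ2=γ+ψ≈0.2618
rotate P by −φ3: (-0.0154, -0.0267, -0.4117)
  A=0.1354, B=-0.4117, C=(l²−L²−A²−y'²−z²)/(2L)=-0.0512
  γ=atan2(-0.4117,0.1354)=-1.2530;  ψ=arccos(-0.1182)=1.6893;  θ3=γ+ψ≈0.4363

θ₁ = 0.4362, θ₂ = 0.2618, θ₃ = 0.4363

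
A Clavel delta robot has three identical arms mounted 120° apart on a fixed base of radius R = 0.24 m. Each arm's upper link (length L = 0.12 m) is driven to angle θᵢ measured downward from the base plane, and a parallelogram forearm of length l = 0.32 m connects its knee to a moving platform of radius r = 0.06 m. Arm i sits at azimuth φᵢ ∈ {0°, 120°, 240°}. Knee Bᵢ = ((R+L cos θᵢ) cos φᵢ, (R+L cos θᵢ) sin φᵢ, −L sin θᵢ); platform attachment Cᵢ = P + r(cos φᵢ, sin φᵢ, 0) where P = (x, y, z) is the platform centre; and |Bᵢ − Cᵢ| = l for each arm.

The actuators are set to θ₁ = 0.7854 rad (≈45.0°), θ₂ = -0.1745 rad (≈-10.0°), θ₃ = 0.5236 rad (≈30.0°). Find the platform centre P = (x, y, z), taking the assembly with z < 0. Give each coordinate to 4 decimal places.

φ1=0.0°: virtual centre (0.2649, 0.0000, -0.0849), radius l
arm 2 at φ=120.0°: ρ2 = 0.2982;  O2 = (-0.1491, 0.2582, 0.0208)
arm 3 at φ=240.0°: ρ3 = 0.2839;  O3 = (-0.1420, -0.2459, -0.0600)
eliminate P² terms by subtracting sphere 1 from 2 and 3
[-0.8279 0.5165 0.2114]·P = 0.0120;  [-0.8136 -0.4918 0.0497]·P = 0.0069
Cramer: x(z) = -0.0114+0.1567z;  y(z) = 0.0049-0.1581z
sphere 1 gives Az²+Bz+C=0 with A=1.0496, B=0.0816, C=-0.0189;  B²−4AC=0.0858;  roots -0.1784, 0.1007;  negative root z = -0.1784
x = -0.0394, y = 0.0331

(-0.0394, 0.0331, -0.1784)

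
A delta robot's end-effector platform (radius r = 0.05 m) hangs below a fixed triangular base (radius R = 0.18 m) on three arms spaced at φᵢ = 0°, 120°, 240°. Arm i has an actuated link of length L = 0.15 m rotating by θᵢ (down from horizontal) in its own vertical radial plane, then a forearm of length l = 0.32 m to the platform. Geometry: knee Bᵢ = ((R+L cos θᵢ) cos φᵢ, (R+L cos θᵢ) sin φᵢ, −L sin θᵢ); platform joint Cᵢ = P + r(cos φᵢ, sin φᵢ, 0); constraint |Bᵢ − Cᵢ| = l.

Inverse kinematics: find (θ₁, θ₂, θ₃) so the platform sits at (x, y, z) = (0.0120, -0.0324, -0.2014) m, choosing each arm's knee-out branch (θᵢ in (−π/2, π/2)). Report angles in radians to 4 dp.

φ1=0.0° → target in arm frame (0.0120, -0.0324)
  e−x'=0.1180;  (l²−L²−(e−x')²−y'²−z²)/2L = 0.0812
  θ1 = atan2(B,A) + arccos(C/0.2334) = 0.1746
φ2=120.0° → target in arm frame (-0.0341, 0.0058)
  A cos θ + B sin θ = C:  0.1641·cos θ + -0.2014·sin θ = 0.0413
  γ=atan2(-0.2014,0.1641)=-0.8872;  ψ=arccos(0.1590)=1.4111;  θ2=γ+ψ≈0.5239
rotate P by −φ3: (0.0221, 0.0266, -0.2014)
  e−x'=0.1079;  (l²−L²−(e−x')²−y'²−z²)/2L = 0.0899
  √(A²+B²)=0.2285;  θ3 = -1.0788+1.1663 ≈ 0.0875

θ₁ = 0.1746, θ₂ = 0.5239, θ₃ = 0.0875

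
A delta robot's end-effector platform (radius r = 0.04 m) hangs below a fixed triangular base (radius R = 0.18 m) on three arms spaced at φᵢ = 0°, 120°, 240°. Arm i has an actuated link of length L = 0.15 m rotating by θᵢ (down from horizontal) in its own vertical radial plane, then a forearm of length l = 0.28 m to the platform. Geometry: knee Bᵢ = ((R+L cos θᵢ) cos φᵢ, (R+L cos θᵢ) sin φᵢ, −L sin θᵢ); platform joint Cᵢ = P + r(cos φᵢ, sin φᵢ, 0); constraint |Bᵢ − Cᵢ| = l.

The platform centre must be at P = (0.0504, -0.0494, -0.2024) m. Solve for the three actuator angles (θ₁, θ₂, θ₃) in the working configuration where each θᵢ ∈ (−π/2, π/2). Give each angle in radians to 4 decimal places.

θ₁ = 0.3495, θ₂ = 1.1347, θ₃ = 0.6106

φ1=0.0° → target in arm frame (0.0504, -0.0494)
  e−x'=0.0896;  (l²−L²−(e−x')²−y'²−z²)/2L = 0.0149
  γ=atan2(-0.2024,0.0896)=-1.1540;  ψ=arccos(0.0673)=1.5035;  θ1=γ+ψ≈0.3495
φ2=120.0° → target in arm frame (-0.0680, -0.0189)
  A=0.2080, B=-0.2024, C=(l²−L²−A²−y'²−z²)/(2L)=-0.0956
  √(A²+B²)=0.2902;  θ2 = -0.7718+1.9065 ≈ 1.1347
φ3=240.0° → target in arm frame (0.0176, 0.0683)
  A cos θ + B sin θ = C:  0.1224·cos θ + -0.2024·sin θ = -0.0157
  θ3 = atan2(B,A) + arccos(C/0.2365) = 0.6106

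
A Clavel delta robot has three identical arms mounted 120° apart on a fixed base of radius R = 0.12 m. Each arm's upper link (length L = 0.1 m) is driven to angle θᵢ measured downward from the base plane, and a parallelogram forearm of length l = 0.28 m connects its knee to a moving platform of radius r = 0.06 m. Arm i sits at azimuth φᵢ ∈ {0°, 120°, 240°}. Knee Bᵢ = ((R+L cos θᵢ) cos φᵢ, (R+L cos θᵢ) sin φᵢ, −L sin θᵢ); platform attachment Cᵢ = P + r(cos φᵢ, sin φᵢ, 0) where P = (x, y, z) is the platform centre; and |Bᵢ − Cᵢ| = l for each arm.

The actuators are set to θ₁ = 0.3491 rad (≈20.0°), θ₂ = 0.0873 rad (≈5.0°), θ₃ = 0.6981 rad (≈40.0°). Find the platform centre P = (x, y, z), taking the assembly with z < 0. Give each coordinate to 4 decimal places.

(0.0069, 0.0629, -0.2641)

O1 = (0.1540·cos0.0°, 0.1540·sin0.0°, -0.0342) = (0.1540, 0.0000, -0.0342)
φ2=120.0°: virtual centre (-0.0798, 0.1382, -0.0087), radius l
φ3=240.0°: virtual centre (-0.0683, -0.1183, -0.0643), radius l
|O₂|²−|O₁|² = 0.0007;  |O₃|²−|O₁|² = -0.0021
plane₁₂: -0.4676x+0.2765y+0.0510z = 0.0007
det = 0.2335;  x = 0.0018+-0.0196z,  y = 0.0055+-0.2174z
quadratic in z: (1.0477)z²+(0.0720)z+(-0.0540)=0, √Δ=0.4813 → z ∈ {-0.2641, 0.1953}; z = -0.2641 (taking z<0)
x = 0.0069, y = 0.0629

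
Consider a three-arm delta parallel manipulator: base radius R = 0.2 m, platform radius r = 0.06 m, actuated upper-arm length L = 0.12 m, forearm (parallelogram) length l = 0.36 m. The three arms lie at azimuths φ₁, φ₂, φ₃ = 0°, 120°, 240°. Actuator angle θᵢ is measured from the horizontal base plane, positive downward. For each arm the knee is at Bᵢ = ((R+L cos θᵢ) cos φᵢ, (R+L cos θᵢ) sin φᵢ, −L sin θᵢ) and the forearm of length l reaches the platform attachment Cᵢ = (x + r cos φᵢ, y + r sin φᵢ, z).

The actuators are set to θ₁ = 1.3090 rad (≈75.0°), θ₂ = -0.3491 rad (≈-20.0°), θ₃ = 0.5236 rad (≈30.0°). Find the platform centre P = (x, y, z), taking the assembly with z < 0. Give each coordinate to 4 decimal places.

arm 1 at φ=0.0°: ρ1 = 0.1711;  S1 = (0.1711, 0.0000, -0.1159)
φ2=120.0°: virtual centre (-0.1264, 0.2189, 0.0410), radius l
φ3=240.0°: virtual centre (-0.1220, -0.2112, -0.0600), radius l
|S₂|²−|S₁|² = 0.0229;  |S₃|²−|S₁|² = 0.0204
[-0.5949 0.4378 0.3139]·P = 0.0229;  [-0.5860 -0.4225 0.1118]·P = 0.0204
det = 0.5079;  x = -0.0366+0.3575z,  y = 0.0025+-0.2312z
into |P−S₁|² = l²: 1.1813z² + 0.0822z + -0.0730 = 0;  Δ = 0.3518;  z = -0.2858 or 0.2163 → z<0 root = -0.2858
x = -0.1388, y = 0.0686

(-0.1388, 0.0686, -0.2858)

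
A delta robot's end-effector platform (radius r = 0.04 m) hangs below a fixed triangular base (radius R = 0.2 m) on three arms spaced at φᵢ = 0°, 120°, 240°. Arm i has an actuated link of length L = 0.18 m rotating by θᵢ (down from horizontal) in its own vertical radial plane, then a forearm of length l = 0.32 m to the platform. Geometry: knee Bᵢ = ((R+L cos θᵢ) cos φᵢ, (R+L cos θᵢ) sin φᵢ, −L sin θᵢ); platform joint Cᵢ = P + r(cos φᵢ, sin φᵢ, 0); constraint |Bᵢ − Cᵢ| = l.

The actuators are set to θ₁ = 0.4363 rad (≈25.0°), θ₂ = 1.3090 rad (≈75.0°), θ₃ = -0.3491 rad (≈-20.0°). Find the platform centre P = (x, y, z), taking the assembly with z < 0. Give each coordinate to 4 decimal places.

arm 1 at φ=0.0°: e+L cos θ1 = 0.3231;  O1 = (0.3231, 0.0000, -0.0761)
φ2=120.0°: virtual centre (-0.1033, 0.1789, -0.1739), radius l
O3 = (0.3291·cos240.0°, 0.3291·sin240.0°, 0.0616) = (-0.1646, -0.2850, 0.0616)
subtract pairs → two planes through P
linear system: -0.8529x+0.3578y = -0.0373−-0.1956z; -0.9754x+-0.5701y = 0.0019−0.2753z
det = 0.8352;  x = 0.0246+-0.0156z,  y = -0.0455+0.5095z
into |P−O₁|² = l²: 1.2598z² + 0.1150z + -0.0054 = 0;  Δ = 0.0406;  z = -0.1257 or 0.0343 → z<0 root = -0.1257
x = 0.0266, y = -0.1095

(0.0266, -0.1095, -0.1257)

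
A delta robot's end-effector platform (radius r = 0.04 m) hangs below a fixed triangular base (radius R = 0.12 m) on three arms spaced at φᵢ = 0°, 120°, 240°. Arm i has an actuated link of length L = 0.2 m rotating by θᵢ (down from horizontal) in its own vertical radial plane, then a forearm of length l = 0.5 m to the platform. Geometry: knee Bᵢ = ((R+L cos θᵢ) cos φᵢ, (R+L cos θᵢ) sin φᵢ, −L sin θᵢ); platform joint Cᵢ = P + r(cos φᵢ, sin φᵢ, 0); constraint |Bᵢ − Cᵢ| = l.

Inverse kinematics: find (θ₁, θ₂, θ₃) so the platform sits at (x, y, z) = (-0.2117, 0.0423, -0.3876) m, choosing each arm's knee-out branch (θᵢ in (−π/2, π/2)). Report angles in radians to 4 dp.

θ₁ = 0.7853, θ₂ = -0.3492, θ₃ = -0.0874

arm 1 (φ=0.0°): x'=-0.2117, y'=0.0423
  e−x'=0.2917;  (l²−L²−(e−x')²−y'²−z²)/2L = -0.0678
  √(A²+B²)=0.4851;  θ1 = -0.9256+1.7110 ≈ 0.7853
φ2=120.0° → target in arm frame (0.1425, 0.1622)
  A cos θ + B sin θ = C:  -0.0625·cos θ + -0.3876·sin θ = 0.0739
  γ=atan2(-0.3876,-0.0625)=-1.7306;  ψ=arccos(0.1882)=1.3815;  θ2=γ+ψ≈-0.3492
φ3=240.0° → target in arm frame (0.0692, -0.2045)
  A cos θ + B sin θ = C:  0.0108·cos θ + -0.3876·sin θ = 0.0446
  √(A²+B²)=0.3877;  θ3 = -1.5430+1.4556 ≈ -0.0874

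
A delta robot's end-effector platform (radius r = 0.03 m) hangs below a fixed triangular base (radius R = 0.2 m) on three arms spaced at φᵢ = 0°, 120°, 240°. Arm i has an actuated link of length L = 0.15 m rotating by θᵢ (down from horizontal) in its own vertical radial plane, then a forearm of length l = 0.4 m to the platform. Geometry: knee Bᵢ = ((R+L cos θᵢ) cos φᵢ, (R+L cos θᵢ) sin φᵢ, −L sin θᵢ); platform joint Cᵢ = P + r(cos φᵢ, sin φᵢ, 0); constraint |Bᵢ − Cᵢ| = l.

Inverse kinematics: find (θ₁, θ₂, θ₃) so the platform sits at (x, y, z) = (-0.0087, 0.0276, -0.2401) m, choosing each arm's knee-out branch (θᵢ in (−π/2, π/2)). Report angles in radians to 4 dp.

arm 1 (φ=0.0°): x'=-0.0087, y'=0.0276
  A cos θ + B sin θ = C:  0.1787·cos θ + -0.2401·sin θ = 0.1572
  √(A²+B²)=0.2993;  θ1 = -0.9310+1.0179 ≈ 0.0869
φ2=120.0° → target in arm frame (0.0283, -0.0063)
  A=0.1417, B=-0.2401, C=(l²−L²−A²−y'²−z²)/(2L)=0.1991
  θ2 = atan2(B,A) + arccos(C/0.2788) = -0.2618
rotate P by −φ3: (-0.0196, -0.0213, -0.2401)
  A cos θ + B sin θ = C:  0.1896·cos θ + -0.2401·sin θ = 0.1449
  √(A²+B²)=0.3059;  θ3 = -0.9025+1.0774 ≈ 0.1749

θ₁ = 0.0869, θ₂ = -0.2618, θ₃ = 0.1749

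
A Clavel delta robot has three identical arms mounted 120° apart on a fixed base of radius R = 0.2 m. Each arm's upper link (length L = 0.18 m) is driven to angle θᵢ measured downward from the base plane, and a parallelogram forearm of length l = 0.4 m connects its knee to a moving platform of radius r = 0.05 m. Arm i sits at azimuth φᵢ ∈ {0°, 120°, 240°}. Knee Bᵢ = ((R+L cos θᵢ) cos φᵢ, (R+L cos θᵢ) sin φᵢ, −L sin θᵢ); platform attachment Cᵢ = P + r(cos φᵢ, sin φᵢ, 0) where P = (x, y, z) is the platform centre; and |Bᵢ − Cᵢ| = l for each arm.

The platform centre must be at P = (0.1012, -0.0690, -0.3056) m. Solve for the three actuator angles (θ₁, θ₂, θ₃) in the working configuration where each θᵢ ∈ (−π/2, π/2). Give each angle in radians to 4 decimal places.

θ₁ = -0.0870, θ₂ = 0.9602, θ₃ = 0.4364

rotate P by −φ1: (0.1012, -0.0690, -0.3056)
  e−x'=0.0488;  (l²−L²−(e−x')²−y'²−z²)/2L = 0.0752
  √(A²+B²)=0.3095;  θ1 = -1.4124+1.3254 ≈ -0.0870
rotate P by −φ2: (-0.1104, -0.0531, -0.3056)
  A cos θ + B sin θ = C:  0.2604·cos θ + -0.3056·sin θ = -0.1011
  γ=atan2(-0.3056,0.2604)=-0.8652;  ψ=arccos(-0.2519)=1.8254;  θ2=γ+ψ≈0.9602
φ3=240.0° → target in arm frame (0.0092, 0.1221)
  e−x'=0.1408;  (l²−L²−(e−x')²−y'²−z²)/2L = -0.0015
  θ3 = atan2(B,A) + arccos(C/0.3365) = 0.4364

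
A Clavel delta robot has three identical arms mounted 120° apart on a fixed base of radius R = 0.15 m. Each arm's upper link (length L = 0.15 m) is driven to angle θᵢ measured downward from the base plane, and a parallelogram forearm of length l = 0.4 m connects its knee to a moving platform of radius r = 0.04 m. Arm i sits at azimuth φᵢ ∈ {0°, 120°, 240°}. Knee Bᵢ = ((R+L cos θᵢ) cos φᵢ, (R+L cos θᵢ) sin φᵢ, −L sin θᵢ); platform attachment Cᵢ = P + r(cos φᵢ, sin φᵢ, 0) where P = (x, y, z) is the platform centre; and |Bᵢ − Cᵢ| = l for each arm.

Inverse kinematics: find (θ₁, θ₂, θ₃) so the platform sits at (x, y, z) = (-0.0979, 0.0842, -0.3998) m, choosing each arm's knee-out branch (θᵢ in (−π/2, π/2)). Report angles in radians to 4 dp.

θ₁ = 1.0469, θ₂ = 0.1743, θ₃ = 0.7854

arm 1 (φ=0.0°): x'=-0.0979, y'=0.0842
  A=0.2079, B=-0.3998, C=(l²−L²−A²−y'²−z²)/(2L)=-0.2422
  γ=atan2(-0.3998,0.2079)=-1.0913;  ψ=arccos(-0.5374)=2.1382;  θ1=γ+ψ≈1.0469
rotate P by −φ2: (0.1219, 0.0427, -0.3998)
  A cos θ + B sin θ = C:  -0.0119·cos θ + -0.3998·sin θ = -0.0810
  θ2 = atan2(B,A) + arccos(C/0.4000) = 0.1743
arm 3 (φ=240.0°): x'=-0.0240, y'=-0.1269
  A=0.1340, B=-0.3998, C=(l²−L²−A²−y'²−z²)/(2L)=-0.1880
  √(A²+B²)=0.4216;  θ3 = -1.2475+2.0328 ≈ 0.7854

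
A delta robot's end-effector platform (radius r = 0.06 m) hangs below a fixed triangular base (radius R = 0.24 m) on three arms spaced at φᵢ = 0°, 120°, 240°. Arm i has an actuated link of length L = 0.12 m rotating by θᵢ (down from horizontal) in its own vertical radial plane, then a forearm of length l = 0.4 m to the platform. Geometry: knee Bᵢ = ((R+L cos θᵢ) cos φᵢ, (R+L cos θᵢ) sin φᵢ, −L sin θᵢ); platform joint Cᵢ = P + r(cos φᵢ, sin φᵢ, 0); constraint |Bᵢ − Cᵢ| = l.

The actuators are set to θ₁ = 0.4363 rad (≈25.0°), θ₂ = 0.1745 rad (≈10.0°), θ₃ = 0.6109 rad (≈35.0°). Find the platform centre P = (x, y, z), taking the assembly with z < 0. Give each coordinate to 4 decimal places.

arm 1 at φ=0.0°: e+L cos θ1 = 0.2888;  O1 = (0.2888, 0.0000, -0.0507)
φ2=120.0°: virtual centre (-0.1491, 0.2582, -0.0208), radius l
φ3=240.0°: virtual centre (-0.1391, -0.2410, -0.0688), radius l
subtract pairs → two planes through P
plane₁₂: -0.8757x+0.5165y+0.0598z = 0.0034
det = 0.8641;  x = 0.0004+0.0117z,  y = 0.0072+-0.0959z
sphere 1 gives Az²+Bz+C=0 with A=1.0093, B=0.0933, C=-0.0742;  B²−4AC=0.3083;  roots -0.3213, 0.2288;  negative root z = -0.3213
x = -0.0034, y = 0.0380

(-0.0034, 0.0380, -0.3213)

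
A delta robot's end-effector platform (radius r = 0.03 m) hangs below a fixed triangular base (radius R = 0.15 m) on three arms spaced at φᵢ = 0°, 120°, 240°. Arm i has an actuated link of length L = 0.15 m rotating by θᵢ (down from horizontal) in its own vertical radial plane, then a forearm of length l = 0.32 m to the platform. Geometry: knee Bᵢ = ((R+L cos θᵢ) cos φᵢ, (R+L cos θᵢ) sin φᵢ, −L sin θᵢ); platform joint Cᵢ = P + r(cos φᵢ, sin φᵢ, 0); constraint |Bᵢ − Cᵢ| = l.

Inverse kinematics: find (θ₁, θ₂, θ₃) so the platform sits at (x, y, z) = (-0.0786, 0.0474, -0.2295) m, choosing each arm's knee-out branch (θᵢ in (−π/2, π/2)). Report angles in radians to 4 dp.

φ1=0.0° → target in arm frame (-0.0786, 0.0474)
  A cos θ + B sin θ = C:  0.1986·cos θ + -0.2295·sin θ = -0.0482
  √(A²+B²)=0.3035;  θ1 = -0.8575+1.7303 ≈ 0.8728
φ2=120.0° → target in arm frame (0.0803, 0.0444)
  e−x'=0.0397;  (l²−L²−(e−x')²−y'²−z²)/2L = 0.0790
  √(A²+B²)=0.2329;  θ2 = -1.3997+1.2249 ≈ -0.1748
rotate P by −φ3: (-0.0017, -0.0918, -0.2295)
  A cos θ + B sin θ = C:  0.1217·cos θ + -0.2295·sin θ = 0.0133
  γ=atan2(-0.2295,0.1217)=-1.0830;  ψ=arccos(0.0511)=1.5196;  θ3=γ+ψ≈0.4366

θ₁ = 0.8728, θ₂ = -0.1748, θ₃ = 0.4366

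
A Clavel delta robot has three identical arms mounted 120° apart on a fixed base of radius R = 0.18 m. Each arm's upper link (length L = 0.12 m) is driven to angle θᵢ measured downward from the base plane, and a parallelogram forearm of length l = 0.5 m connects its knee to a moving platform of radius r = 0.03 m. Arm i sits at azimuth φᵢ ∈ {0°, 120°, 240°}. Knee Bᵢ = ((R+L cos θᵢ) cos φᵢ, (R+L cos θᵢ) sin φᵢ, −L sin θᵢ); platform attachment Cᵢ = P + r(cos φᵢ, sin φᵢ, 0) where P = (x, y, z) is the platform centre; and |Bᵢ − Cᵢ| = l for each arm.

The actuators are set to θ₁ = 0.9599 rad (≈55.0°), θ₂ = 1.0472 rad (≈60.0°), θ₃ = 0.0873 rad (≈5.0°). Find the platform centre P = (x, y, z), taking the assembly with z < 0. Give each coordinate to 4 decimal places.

(-0.0594, -0.1283, -0.4934)

centre 1 = (0.2188·cos0.0°, 0.2188·sin0.0°, -0.0983) = (0.2188, 0.0000, -0.0983)
arm 2 at φ=120.0°: e+L cos θ2 = 0.2100;  centre 2 = (-0.1050, 0.1819, -0.1039)
arm 3 at φ=240.0°: e+L cos θ3 = 0.2695;  centre 3 = (-0.1348, -0.2334, -0.0105)
subtract pairs → two planes through P
[-0.6477 0.3637 -0.0113]·P = -0.0026;  [-0.7072 -0.4669 0.1757]·P = 0.0152
det = 0.5596;  x = -0.0077+0.1048z,  y = -0.0210+0.2175z
quadratic in z: (1.0583)z²+(0.1400)z+(-0.1886)=0, √Δ=0.9044 → z ∈ {-0.4934, 0.3611}; z = -0.4934 (taking z<0)
x = -0.0594, y = -0.1283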